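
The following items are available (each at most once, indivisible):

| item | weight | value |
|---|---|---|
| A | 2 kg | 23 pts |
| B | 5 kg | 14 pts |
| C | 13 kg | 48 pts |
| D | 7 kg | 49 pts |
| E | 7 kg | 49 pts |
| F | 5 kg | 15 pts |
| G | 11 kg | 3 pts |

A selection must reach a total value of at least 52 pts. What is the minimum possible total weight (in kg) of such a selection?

9

Subsets with value ≥ 52, sorted by total weight:
- A+D: weight 9, value 72
- A+E: weight 9, value 72
- D+F: weight 12, value 64
- E+F: weight 12, value 64
Minimum weight: 9 kg.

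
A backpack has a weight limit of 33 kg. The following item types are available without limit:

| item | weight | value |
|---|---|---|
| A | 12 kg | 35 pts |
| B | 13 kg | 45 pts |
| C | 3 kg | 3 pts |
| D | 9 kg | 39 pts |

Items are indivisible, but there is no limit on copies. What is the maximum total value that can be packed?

Best value-per-unit is D at 39/9; filling with it alone gives 3×39 = 117.
Optimal mix: 1×B + 2×D → weight 31, value 123.

123 pts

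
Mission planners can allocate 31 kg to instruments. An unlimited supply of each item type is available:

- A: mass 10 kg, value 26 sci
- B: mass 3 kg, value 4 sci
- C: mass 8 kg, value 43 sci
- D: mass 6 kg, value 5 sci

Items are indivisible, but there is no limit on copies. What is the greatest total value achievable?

Best value-per-unit is C at 43/8; filling with it alone gives 3×43 = 129.
Optimal mix: 2×B + 3×C → mass 30, value 137.

137 sci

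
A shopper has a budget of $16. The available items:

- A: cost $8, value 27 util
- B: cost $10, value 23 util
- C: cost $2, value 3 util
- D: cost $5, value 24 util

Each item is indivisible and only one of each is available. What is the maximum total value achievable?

54 util

Check high-value combinations within $16:
- A+C+D: cost 8+2+5=15, value 27+3+24=54
- A+D: cost 8+5=13, value 27+24=51
- B+D: cost 10+5=15, value 23+24=47
- A+C: cost 8+2=10, value 27+3=30
Best: 54 util.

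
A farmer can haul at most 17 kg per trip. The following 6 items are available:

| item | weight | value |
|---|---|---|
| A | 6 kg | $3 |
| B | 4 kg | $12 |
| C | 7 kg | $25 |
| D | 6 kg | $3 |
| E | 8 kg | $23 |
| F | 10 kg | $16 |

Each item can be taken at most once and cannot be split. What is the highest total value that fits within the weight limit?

$48

Check high-value combinations within 17 kg:
- C+E: weight 7+8=15, value 25+23=48
- C+F: weight 7+10=17, value 25+16=41
- A+B+C: weight 6+4+7=17, value 3+12+25=40
Best: $48.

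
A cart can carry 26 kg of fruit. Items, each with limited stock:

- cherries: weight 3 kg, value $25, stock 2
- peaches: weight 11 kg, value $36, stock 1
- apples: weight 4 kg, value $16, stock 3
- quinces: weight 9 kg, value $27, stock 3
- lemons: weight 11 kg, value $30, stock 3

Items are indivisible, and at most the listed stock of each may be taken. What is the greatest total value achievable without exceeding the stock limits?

$118

Top feasible selections:
- 2×cherries + 1×peaches + 2×apples: weight 25, value 118
- 2×cherries + 1×peaches + 1×quinces: weight 26, value 113
- 2×cherries + 2×apples + 1×lemons: weight 25, value 112
- 2×cherries + 2×apples + 1×quinces: weight 23, value 109
Best: $118.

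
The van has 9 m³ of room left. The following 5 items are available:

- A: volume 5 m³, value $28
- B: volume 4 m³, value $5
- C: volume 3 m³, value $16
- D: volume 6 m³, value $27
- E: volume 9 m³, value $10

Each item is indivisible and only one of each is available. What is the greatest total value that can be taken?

$44

Check high-value combinations within 9 m³:
- A+C: volume 5+3=8, value 28+16=44
- C+D: volume 3+6=9, value 16+27=43
- A+B: volume 5+4=9, value 28+5=33
- A: volume 5, value 28
Best: $44.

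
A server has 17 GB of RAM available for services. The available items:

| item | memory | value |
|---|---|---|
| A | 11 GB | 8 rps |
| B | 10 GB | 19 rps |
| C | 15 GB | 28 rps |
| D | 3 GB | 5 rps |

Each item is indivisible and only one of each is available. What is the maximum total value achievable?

28 rps

This is a 0/1 knapsack; check combinations near the capacity.
- C: memory 15, value 28
- B+D: memory 10+3=13, value 19+5=24
- B: memory 10, value 19
Best: 28 rps.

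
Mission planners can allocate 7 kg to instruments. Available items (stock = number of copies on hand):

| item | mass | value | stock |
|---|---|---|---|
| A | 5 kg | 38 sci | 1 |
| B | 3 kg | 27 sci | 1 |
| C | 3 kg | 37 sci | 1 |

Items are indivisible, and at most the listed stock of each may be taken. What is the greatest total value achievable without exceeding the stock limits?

Top feasible selections:
- 1×B + 1×C: mass 6, value 64
- 1×A: mass 5, value 38
- 1×C: mass 3, value 37
- 1×B: mass 3, value 27
Best: 64 sci.

64 sci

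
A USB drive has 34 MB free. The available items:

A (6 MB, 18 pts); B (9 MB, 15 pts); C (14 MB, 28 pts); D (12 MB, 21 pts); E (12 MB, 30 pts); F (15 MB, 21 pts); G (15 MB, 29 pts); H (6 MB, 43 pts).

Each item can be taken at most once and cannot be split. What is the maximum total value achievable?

Check high-value combinations within 34 MB:
- A+B+E+H: size 6+9+12+6=33, value 18+15+30+43=106
- E+G+H: size 12+15+6=33, value 30+29+43=102
- C+E+H: size 14+12+6=32, value 28+30+43=101
Best: 106 pts.

106 pts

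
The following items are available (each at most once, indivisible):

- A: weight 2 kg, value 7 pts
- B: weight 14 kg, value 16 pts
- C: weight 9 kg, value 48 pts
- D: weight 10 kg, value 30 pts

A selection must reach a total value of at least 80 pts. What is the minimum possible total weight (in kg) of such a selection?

21

Subsets with value ≥ 80, sorted by total weight:
- A+C+D: weight 21, value 85
- B+C+D: weight 33, value 94
- A+B+C+D: weight 35, value 101
Minimum weight: 21 kg.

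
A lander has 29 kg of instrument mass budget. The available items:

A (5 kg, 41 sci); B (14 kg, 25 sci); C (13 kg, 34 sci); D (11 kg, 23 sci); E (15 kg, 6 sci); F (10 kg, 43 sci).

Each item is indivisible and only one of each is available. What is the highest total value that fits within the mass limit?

118 sci

Check high-value combinations within 29 kg:
- A+C+F: mass 5+13+10=28, value 41+34+43=118
- A+B+F: mass 5+14+10=29, value 41+25+43=109
- A+D+F: mass 5+11+10=26, value 41+23+43=107
- A+C+D: mass 5+13+11=29, value 41+34+23=98
- A+F: mass 5+10=15, value 41+43=84
Best: 118 sci.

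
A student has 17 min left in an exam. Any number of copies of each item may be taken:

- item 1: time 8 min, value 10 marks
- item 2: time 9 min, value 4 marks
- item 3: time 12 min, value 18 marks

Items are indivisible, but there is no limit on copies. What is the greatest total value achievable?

Best value-per-unit is item 3 at 18/12; filling with it alone gives 1×18 = 18.
Optimal mix: 2×item 1 → time 16, value 20.

20 marks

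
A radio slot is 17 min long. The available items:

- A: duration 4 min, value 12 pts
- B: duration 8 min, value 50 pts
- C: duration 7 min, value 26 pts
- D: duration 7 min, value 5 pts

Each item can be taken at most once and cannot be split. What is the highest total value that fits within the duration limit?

76 pts

Check high-value combinations within 17 min:
- B+C: duration 8+7=15, value 50+26=76
- A+B: duration 4+8=12, value 12+50=62
- B+D: duration 8+7=15, value 50+5=55
Best: 76 pts.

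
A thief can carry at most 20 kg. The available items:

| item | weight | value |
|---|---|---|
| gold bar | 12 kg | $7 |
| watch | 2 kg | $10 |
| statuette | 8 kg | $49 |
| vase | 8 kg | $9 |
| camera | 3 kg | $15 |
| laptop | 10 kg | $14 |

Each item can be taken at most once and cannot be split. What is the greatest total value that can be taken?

$74

Check high-value combinations within 20 kg:
- watch+statuette+camera: weight 2+8+3=13, value 10+49+15=74
- statuette+vase+camera: weight 8+8+3=19, value 49+9+15=73
- watch+statuette+laptop: weight 2+8+10=20, value 10+49+14=73
- watch+statuette+vase: weight 2+8+8=18, value 10+49+9=68
- statuette+camera: weight 8+3=11, value 49+15=64
Best: $74.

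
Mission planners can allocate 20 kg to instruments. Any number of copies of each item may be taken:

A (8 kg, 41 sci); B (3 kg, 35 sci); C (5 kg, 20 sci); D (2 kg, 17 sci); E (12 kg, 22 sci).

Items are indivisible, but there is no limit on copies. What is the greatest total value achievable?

Best value-per-unit is B at 35/3; filling with it alone gives 6×35 = 210.
Optimal mix: 6×B + 1×D → mass 20, value 227.

227 sci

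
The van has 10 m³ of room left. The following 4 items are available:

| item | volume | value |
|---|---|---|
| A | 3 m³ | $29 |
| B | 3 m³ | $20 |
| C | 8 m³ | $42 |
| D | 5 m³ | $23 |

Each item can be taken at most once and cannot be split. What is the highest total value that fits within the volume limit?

$52

Check high-value combinations within 10 m³:
- A+D: volume 3+5=8, value 29+23=52
- A+B: volume 3+3=6, value 29+20=49
- B+D: volume 3+5=8, value 20+23=43
- C: volume 8, value 42
Best: $52.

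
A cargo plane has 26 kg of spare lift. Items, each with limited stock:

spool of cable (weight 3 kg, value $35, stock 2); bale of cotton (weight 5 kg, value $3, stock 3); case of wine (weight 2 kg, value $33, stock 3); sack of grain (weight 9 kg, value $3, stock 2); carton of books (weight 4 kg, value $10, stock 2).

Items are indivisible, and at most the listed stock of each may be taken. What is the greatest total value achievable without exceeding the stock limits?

Best selections within weight 26 and stock limits:
- 2×spool of cable + 1×bale of cotton + 3×case of wine + 2×carton of books: weight 25, value 192
- 2×spool of cable + 3×case of wine + 2×carton of books: weight 20, value 189
- 2×spool of cable + 2×bale of cotton + 3×case of wine + 1×carton of books: weight 26, value 185
- 2×spool of cable + 1×bale of cotton + 3×case of wine + 1×carton of books: weight 21, value 182
Best: $192.

$192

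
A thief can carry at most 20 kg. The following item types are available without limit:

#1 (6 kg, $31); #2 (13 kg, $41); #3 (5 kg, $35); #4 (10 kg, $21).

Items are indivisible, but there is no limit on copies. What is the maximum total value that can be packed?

Best value-per-unit is #3 at 35/5, and filling with it alone uses weight 4×5=20. No mix of the others beats 4×35 = 140.

$140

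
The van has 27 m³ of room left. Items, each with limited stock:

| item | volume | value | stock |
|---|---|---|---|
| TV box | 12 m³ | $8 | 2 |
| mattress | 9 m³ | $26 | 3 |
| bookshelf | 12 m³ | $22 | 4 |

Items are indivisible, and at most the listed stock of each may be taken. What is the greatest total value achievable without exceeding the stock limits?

$78

Best selections within volume 27 and stock limits:
- 3×mattress: volume 27, value 78
- 2×mattress: volume 18, value 52
- 1×mattress + 1×bookshelf: volume 21, value 48
- 2×bookshelf: volume 24, value 44
Best: $78.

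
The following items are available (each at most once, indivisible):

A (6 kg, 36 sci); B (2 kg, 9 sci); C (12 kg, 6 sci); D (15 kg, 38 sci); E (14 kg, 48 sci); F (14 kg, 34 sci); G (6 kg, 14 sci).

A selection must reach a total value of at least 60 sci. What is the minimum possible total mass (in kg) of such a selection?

Subsets with value ≥ 60, sorted by total mass:
- A+E: mass 20, value 84
- A+F: mass 20, value 70
- E+G: mass 20, value 62
Minimum mass: 20 kg.

20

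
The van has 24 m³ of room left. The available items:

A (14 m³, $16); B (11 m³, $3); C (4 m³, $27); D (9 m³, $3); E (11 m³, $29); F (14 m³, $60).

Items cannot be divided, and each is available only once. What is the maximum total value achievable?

$87

This is a 0/1 knapsack; check combinations near the capacity.
- C+F: volume 4+14=18, value 27+60=87
- D+F: volume 9+14=23, value 3+60=63
- F: volume 14, value 60
- C+D+E: volume 4+9+11=24, value 27+3+29=59
- C+E: volume 4+11=15, value 27+29=56
Best: $87.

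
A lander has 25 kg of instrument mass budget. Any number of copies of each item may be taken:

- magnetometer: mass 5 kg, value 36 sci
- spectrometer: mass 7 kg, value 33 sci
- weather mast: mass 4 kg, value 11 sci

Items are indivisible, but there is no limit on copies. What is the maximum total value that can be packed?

180 sci

Best value-per-unit is magnetometer at 36/5, and filling with it alone uses mass 5×5=25. No mix of the others beats 5×36 = 180.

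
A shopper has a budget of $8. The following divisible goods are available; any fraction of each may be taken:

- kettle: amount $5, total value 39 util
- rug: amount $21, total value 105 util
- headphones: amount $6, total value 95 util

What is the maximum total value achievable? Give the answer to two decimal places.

Take in order of value per unit:
- headphones (95/6 per unit): all 6 → value 95, running total 95.00
- kettle (39/5 per unit): 2 of 5 → value 2×39/5 = 15.6000, running total 110.60
Total 110.60.

110.60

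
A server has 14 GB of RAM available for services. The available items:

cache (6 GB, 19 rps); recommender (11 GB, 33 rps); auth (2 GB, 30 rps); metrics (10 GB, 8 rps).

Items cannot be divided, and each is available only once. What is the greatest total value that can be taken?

Check high-value combinations within 14 GB:
- recommender+auth: memory 11+2=13, value 33+30=63
- cache+auth: memory 6+2=8, value 19+30=49
- auth+metrics: memory 2+10=12, value 30+8=38
- recommender: memory 11, value 33
- auth: memory 2, value 30
Best: 63 rps.

63 rps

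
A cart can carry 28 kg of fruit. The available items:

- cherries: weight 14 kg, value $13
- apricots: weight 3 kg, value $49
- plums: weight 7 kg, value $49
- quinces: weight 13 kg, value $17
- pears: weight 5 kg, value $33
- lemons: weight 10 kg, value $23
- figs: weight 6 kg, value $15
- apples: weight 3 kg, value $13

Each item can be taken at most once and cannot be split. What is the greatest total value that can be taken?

Check high-value combinations within 28 kg:
- apricots+plums+pears+lemons+apples: weight 3+7+5+10+3=28, value 49+49+33+23+13=167
- apricots+plums+pears+figs+apples: weight 3+7+5+6+3=24, value 49+49+33+15+13=159
- apricots+plums+pears+lemons: weight 3+7+5+10=25, value 49+49+33+23=154
- apricots+plums+quinces+pears: weight 3+7+13+5=28, value 49+49+17+33=148
- apricots+plums+pears+figs: weight 3+7+5+6=21, value 49+49+33+15=146
Best: $167.

$167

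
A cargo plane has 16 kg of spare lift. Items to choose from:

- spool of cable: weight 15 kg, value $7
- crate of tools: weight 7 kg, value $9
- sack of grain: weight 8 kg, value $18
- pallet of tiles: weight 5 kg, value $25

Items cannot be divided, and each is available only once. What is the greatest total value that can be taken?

$43

Check high-value combinations within 16 kg:
- sack of grain+pallet of tiles: weight 8+5=13, value 18+25=43
- crate of tools+pallet of tiles: weight 7+5=12, value 9+25=34
- crate of tools+sack of grain: weight 7+8=15, value 9+18=27
Best: $43.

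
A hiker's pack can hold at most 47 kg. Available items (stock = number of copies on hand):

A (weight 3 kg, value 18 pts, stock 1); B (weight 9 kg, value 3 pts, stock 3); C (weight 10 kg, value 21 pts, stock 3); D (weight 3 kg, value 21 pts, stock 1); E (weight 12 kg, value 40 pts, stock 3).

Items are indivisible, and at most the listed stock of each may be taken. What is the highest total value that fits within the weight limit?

159 pts

Best selections within weight 47 and stock limits:
- 1×A + 1×D + 3×E: weight 42, value 159
- 2×C + 1×D + 2×E: weight 47, value 143
- 1×D + 3×E: weight 39, value 141
- 1×C + 3×E: weight 46, value 141
Best: 159 pts.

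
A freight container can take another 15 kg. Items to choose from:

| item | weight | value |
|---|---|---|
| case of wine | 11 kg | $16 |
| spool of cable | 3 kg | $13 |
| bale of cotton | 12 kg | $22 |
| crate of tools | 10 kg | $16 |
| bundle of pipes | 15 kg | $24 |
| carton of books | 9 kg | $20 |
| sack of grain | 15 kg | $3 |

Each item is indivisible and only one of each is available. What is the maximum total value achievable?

Check high-value combinations within 15 kg:
- spool of cable+bale of cotton: weight 3+12=15, value 13+22=35
- spool of cable+carton of books: weight 3+9=12, value 13+20=33
- spool of cable+crate of tools: weight 3+10=13, value 13+16=29
- case of wine+spool of cable: weight 11+3=14, value 16+13=29
- bundle of pipes: weight 15, value 24
Best: $35.

$35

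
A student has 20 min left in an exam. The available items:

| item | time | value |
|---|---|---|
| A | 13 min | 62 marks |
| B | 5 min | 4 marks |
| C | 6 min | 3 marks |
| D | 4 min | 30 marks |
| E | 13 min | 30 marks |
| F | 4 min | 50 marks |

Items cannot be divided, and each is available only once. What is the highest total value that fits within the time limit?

Check high-value combinations within 20 min:
- A+F: time 13+4=17, value 62+50=112
- A+D: time 13+4=17, value 62+30=92
- B+C+D+F: time 5+6+4+4=19, value 4+3+30+50=87
- B+D+F: time 5+4+4=13, value 4+30+50=84
- C+D+F: time 6+4+4=14, value 3+30+50=83
Best: 112 marks.

112 marks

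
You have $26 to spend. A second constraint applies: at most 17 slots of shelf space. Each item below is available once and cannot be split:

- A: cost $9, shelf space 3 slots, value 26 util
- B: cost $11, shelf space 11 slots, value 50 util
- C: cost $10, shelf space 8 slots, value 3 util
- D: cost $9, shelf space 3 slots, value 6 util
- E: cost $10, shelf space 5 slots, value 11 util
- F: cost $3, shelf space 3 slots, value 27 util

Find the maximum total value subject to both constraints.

103 util

Feasible sets respecting both limits:
- A+B+F: cost 23, shelf space 17, value 103
- B+D+F: cost 23, shelf space 17, value 83
- B+F: cost 14, shelf space 14, value 77
- A+B: cost 20, shelf space 14, value 76
Best: 103 util.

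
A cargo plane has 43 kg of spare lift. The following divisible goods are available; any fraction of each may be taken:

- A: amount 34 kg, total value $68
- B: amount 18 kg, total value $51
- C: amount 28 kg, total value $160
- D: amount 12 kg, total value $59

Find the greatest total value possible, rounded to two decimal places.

Take in order of value per unit:
- C (160/28 per unit): all 28 → value 160, running total 160.00
- D (59/12 per unit): all 12 → value 59, running total 219.00
- B (51/18 per unit): 3 of 18 → value 3×51/18 = 8.5000, running total 227.50
Total 227.50.

227.50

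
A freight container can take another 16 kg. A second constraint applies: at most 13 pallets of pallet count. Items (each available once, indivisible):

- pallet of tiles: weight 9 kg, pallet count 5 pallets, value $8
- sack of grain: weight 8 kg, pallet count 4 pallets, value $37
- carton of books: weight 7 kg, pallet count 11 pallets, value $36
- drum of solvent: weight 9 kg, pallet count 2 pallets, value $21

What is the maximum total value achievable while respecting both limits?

$57

Feasible sets respecting both limits:
- carton of books+drum of solvent: weight 16, pallet count 13, value 57
- sack of grain: weight 8, pallet count 4, value 37
- carton of books: weight 7, pallet count 11, value 36
- drum of solvent: weight 9, pallet count 2, value 21
Best: $57.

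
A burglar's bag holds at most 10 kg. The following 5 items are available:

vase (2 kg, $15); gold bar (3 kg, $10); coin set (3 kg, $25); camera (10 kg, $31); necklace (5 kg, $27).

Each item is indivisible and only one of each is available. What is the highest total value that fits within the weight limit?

$67

Check high-value combinations within 10 kg:
- vase+coin set+necklace: weight 2+3+5=10, value 15+25+27=67
- coin set+necklace: weight 3+5=8, value 25+27=52
- vase+gold bar+necklace: weight 2+3+5=10, value 15+10+27=52
- vase+gold bar+coin set: weight 2+3+3=8, value 15+10+25=50
Best: $67.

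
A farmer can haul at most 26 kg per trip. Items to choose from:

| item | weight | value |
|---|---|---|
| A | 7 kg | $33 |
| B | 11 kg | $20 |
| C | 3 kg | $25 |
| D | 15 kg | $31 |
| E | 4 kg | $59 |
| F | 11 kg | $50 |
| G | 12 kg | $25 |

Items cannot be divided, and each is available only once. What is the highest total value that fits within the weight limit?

Check high-value combinations within 26 kg:
- A+C+E+F: weight 7+3+4+11=25, value 33+25+59+50=167
- A+E+F: weight 7+4+11=22, value 33+59+50=142
- A+C+E+G: weight 7+3+4+12=26, value 33+25+59+25=142
- A+B+C+E: weight 7+11+3+4=25, value 33+20+25+59=137
- C+E+F: weight 3+4+11=18, value 25+59+50=134
Best: $167.

$167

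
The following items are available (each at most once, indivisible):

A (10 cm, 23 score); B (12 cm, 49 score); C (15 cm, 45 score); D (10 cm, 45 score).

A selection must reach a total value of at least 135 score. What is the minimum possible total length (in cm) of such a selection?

Subsets with value ≥ 135, sorted by total length:
- B+C+D: length 37, value 139
- A+B+C+D: length 47, value 162
Minimum length: 37 cm.

37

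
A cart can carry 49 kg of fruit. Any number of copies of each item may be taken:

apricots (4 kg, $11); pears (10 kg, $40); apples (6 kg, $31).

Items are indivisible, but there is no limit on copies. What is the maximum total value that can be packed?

$248

Best value-per-unit is apples at 31/6, and filling with it alone uses weight 8×6=48. No mix of the others beats 8×31 = 248.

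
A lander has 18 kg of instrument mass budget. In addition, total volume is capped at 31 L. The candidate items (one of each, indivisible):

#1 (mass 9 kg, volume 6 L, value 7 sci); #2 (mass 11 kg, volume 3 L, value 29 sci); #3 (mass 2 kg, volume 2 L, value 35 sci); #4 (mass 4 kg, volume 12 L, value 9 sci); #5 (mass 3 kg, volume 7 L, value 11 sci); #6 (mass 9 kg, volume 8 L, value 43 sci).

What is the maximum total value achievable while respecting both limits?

Feasible sets respecting both limits:
- #3+#4+#5+#6: mass 18, volume 29, value 98
- #3+#5+#6: mass 14, volume 17, value 89
- #3+#4+#6: mass 15, volume 22, value 87
Best: 98 sci.

98 sci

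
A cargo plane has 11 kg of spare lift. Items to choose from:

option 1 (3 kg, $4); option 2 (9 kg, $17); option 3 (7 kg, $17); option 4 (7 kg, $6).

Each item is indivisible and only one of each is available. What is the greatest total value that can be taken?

This is a 0/1 knapsack; check combinations near the capacity.
- option 1+option 3: weight 3+7=10, value 4+17=21
- option 3: weight 7, value 17
- option 2: weight 9, value 17
Best: $21.

$21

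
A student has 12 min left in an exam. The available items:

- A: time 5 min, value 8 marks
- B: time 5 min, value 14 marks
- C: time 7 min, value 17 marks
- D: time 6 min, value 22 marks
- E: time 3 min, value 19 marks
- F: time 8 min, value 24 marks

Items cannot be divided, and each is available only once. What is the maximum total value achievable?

43 marks

Check high-value combinations within 12 min:
- E+F: time 3+8=11, value 19+24=43
- D+E: time 6+3=9, value 22+19=41
- C+E: time 7+3=10, value 17+19=36
- B+D: time 5+6=11, value 14+22=36
- B+E: time 5+3=8, value 14+19=33
Best: 43 marks.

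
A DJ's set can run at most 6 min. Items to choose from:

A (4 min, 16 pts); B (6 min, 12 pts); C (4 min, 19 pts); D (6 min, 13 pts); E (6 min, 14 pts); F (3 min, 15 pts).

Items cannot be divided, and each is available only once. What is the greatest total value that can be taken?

Check high-value combinations within 6 min:
- C: duration 4, value 19
- A: duration 4, value 16
- F: duration 3, value 15
Best: 19 pts.

19 pts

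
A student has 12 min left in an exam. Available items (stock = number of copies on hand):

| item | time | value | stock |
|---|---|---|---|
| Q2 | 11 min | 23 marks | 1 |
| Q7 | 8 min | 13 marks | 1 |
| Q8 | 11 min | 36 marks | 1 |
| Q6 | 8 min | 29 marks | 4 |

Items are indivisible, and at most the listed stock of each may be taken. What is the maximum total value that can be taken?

36 marks

Top feasible selections:
- 1×Q8: time 11, value 36
- 1×Q6: time 8, value 29
- 1×Q2: time 11, value 23
- 1×Q7: time 8, value 13
Best: 36 marks.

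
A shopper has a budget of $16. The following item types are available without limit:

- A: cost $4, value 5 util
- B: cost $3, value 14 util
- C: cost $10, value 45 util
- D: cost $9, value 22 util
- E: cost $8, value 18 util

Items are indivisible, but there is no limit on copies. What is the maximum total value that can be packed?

73 util

Best value-per-unit is B at 14/3; filling with it alone gives 5×14 = 70.
Optimal mix: 2×B + 1×C → cost 16, value 73.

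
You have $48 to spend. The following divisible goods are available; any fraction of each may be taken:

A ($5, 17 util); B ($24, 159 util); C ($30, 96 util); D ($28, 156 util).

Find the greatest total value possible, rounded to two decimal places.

292.71

Take in order of value per unit:
- B (159/24 per unit): all 24 → value 159, running total 159.00
- D (156/28 per unit): 24 of 28 → value 24×156/28 = 133.7143, running total 292.71
Total 292.71.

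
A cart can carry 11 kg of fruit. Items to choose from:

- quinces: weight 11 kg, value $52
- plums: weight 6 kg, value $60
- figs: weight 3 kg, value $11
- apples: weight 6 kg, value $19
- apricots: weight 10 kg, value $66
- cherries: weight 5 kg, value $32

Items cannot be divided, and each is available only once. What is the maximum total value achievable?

Check high-value combinations within 11 kg:
- plums+cherries: weight 6+5=11, value 60+32=92
- plums+figs: weight 6+3=9, value 60+11=71
- apricots: weight 10, value 66
- plums: weight 6, value 60
Best: $92.

$92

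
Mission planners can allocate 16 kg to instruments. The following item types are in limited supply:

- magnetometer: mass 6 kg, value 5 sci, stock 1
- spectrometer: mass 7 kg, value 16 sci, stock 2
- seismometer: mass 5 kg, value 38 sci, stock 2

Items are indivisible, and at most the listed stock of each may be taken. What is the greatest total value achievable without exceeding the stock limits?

81 sci

Top feasible selections:
- 1×magnetometer + 2×seismometer: mass 16, value 81
- 2×seismometer: mass 10, value 76
Best: 81 sci.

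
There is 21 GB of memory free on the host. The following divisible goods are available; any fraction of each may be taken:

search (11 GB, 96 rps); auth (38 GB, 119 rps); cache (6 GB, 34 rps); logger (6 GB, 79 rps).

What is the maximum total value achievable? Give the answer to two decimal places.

Take in order of value per unit:
- logger (79/6 per unit): all 6 → value 79, running total 79.00
- search (96/11 per unit): all 11 → value 96, running total 175.00
- cache (34/6 per unit): 4 of 6 → value 4×34/6 = 22.6667, running total 197.67
Total 197.67.

197.67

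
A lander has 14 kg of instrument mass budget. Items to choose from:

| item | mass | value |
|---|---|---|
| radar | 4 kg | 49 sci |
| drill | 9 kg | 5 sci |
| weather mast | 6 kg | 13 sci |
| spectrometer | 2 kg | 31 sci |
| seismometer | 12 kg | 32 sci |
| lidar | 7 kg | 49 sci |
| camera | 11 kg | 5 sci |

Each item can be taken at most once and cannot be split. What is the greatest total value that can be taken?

129 sci

Check high-value combinations within 14 kg:
- radar+spectrometer+lidar: mass 4+2+7=13, value 49+31+49=129
- radar+lidar: mass 4+7=11, value 49+49=98
- radar+weather mast+spectrometer: mass 4+6+2=12, value 49+13+31=93
- radar+spectrometer: mass 4+2=6, value 49+31=80
- spectrometer+lidar: mass 2+7=9, value 31+49=80
Best: 129 sci.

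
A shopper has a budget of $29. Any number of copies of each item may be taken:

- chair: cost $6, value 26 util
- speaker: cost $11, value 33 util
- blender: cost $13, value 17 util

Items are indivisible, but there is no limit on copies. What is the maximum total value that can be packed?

111 util

Best value-per-unit is chair at 26/6; filling with it alone gives 4×26 = 104.
Optimal mix: 3×chair + 1×speaker → cost 29, value 111.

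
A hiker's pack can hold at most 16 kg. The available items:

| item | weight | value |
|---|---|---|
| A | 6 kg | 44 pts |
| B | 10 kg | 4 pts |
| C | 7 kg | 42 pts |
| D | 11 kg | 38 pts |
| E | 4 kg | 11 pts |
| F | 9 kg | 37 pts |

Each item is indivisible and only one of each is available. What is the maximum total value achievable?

86 pts

Check high-value combinations within 16 kg:
- A+C: weight 6+7=13, value 44+42=86
- A+F: weight 6+9=15, value 44+37=81
- C+F: weight 7+9=16, value 42+37=79
- A+E: weight 6+4=10, value 44+11=55
- C+E: weight 7+4=11, value 42+11=53
Best: 86 pts.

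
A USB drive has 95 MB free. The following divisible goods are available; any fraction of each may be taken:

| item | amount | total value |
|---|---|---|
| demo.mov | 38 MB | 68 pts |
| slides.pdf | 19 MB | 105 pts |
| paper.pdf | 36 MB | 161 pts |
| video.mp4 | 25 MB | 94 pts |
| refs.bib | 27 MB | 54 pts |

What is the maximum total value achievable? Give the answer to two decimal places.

Take in order of value per unit:
- slides.pdf (105/19 per unit): all 19 → value 105, running total 105.00
- paper.pdf (161/36 per unit): all 36 → value 161, running total 266.00
- video.mp4 (94/25 per unit): all 25 → value 94, running total 360.00
- refs.bib (54/27 per unit): 15 of 27 → value 15×54/27 = 30.0000, running total 390.00
Total 390.00.

390.00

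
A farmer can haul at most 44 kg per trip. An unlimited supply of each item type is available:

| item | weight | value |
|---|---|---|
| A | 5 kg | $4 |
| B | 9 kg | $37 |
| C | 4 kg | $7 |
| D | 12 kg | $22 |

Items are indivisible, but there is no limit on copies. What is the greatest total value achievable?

Best value-per-unit is B at 37/9; filling with it alone gives 4×37 = 148.
Optimal mix: 4×B + 2×C → weight 44, value 162.

$162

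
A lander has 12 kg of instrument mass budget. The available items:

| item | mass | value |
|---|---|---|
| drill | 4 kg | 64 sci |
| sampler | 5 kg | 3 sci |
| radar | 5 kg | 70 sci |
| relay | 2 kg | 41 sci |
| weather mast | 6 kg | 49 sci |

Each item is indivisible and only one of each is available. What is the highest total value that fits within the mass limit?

175 sci

Check high-value combinations within 12 kg:
- drill+radar+relay: mass 4+5+2=11, value 64+70+41=175
- drill+relay+weather mast: mass 4+2+6=12, value 64+41+49=154
- drill+radar: mass 4+5=9, value 64+70=134
Best: 175 sci.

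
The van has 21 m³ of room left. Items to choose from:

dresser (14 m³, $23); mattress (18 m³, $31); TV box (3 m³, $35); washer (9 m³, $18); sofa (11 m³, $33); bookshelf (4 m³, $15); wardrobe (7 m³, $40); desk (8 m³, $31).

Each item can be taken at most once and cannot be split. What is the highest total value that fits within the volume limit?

$108

Check high-value combinations within 21 m³:
- TV box+sofa+wardrobe: volume 3+11+7=21, value 35+33+40=108
- TV box+wardrobe+desk: volume 3+7+8=18, value 35+40+31=106
- TV box+washer+wardrobe: volume 3+9+7=19, value 35+18+40=93
- TV box+bookshelf+wardrobe: volume 3+4+7=14, value 35+15+40=90
Best: $108.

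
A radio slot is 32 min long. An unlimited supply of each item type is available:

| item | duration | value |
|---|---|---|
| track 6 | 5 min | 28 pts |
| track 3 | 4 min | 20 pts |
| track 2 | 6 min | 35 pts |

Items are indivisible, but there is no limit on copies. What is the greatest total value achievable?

182 pts

Best value-per-unit is track 2 at 35/6; filling with it alone gives 5×35 = 175.
Optimal mix: 4×track 6 + 2×track 2 → duration 32, value 182.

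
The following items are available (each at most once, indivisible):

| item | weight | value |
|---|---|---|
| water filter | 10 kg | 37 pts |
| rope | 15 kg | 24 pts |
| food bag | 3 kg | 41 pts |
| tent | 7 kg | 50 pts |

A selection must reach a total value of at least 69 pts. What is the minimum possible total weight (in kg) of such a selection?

Subsets with value ≥ 69, sorted by total weight:
- food bag+tent: weight 10, value 91
- water filter+food bag: weight 13, value 78
Minimum weight: 10 kg.

10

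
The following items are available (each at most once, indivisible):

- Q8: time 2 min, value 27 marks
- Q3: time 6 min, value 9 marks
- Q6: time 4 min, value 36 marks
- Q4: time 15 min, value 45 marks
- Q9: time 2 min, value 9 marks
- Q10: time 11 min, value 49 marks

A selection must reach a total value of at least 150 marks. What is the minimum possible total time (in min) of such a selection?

32

Subsets with value ≥ 150, sorted by total time:
- Q8+Q6+Q4+Q10: time 32, value 157
- Q8+Q6+Q4+Q9+Q10: time 34, value 166
- Q8+Q3+Q6+Q4+Q10: time 38, value 166
Minimum time: 32 min.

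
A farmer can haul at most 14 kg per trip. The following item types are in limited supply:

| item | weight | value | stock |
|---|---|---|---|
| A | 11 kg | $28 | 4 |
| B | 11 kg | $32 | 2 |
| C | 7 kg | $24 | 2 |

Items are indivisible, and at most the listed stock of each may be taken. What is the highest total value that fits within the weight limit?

Top feasible selections:
- 2×C: weight 14, value 48
- 1×B: weight 11, value 32
- 1×A: weight 11, value 28
- 1×C: weight 7, value 24
Best: $48.

$48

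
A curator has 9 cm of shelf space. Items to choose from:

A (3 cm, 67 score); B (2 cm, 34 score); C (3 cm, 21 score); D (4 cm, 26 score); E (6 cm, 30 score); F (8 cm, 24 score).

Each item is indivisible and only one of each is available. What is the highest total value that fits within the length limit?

127 score

Check high-value combinations within 9 cm:
- A+B+D: length 3+2+4=9, value 67+34+26=127
- A+B+C: length 3+2+3=8, value 67+34+21=122
- A+B: length 3+2=5, value 67+34=101
Best: 127 score.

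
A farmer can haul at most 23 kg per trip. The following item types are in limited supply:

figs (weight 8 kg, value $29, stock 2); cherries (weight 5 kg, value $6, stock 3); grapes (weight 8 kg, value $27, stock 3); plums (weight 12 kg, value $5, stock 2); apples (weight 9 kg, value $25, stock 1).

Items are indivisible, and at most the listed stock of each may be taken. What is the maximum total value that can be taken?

Top feasible selections:
- 2×figs + 1×cherries: weight 21, value 64
- 1×figs + 1×cherries + 1×grapes: weight 21, value 62
Best: $64.

$64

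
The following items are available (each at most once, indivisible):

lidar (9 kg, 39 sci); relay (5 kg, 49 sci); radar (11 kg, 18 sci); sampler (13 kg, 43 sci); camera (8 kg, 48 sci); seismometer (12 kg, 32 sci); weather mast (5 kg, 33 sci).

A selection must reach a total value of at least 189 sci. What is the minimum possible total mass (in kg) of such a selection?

39

Subsets with value ≥ 189, sorted by total mass:
- lidar+relay+camera+seismometer+weather mast: mass 39, value 201
- lidar+relay+sampler+camera+weather mast: mass 40, value 212
Minimum mass: 39 kg.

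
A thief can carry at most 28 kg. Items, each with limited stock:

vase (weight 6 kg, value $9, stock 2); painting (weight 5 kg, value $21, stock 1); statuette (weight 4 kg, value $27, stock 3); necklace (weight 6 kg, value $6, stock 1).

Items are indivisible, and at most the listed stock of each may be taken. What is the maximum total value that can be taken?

Best selections within weight 28 and stock limits:
- 1×vase + 1×painting + 3×statuette: weight 23, value 111
- 1×painting + 3×statuette + 1×necklace: weight 23, value 108
- 1×painting + 3×statuette: weight 17, value 102
Best: $111.

$111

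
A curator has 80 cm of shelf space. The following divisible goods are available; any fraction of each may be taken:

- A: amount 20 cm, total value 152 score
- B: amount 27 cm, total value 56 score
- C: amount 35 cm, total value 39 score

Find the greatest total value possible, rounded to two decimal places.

244.77

Take in order of value per unit:
- A (152/20 per unit): all 20 → value 152, running total 152.00
- B (56/27 per unit): all 27 → value 56, running total 208.00
- C (39/35 per unit): 33 of 35 → value 33×39/35 = 36.7714, running total 244.77
Total 244.77.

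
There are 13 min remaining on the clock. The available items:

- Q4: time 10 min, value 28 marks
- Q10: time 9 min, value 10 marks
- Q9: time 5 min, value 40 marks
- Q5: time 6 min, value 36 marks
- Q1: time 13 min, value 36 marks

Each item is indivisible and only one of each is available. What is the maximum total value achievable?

76 marks

Check high-value combinations within 13 min:
- Q9+Q5: time 5+6=11, value 40+36=76
- Q9: time 5, value 40
- Q5: time 6, value 36
- Q1: time 13, value 36
- Q4: time 10, value 28
Best: 76 marks.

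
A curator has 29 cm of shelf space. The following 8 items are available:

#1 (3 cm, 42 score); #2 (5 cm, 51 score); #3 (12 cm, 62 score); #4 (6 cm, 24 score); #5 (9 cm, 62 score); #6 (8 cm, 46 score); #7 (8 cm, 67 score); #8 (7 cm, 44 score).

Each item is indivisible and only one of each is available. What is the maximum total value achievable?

Check high-value combinations within 29 cm:
- #1+#2+#4+#7+#8: length 3+5+6+8+7=29, value 42+51+24+67+44=228
- #2+#5+#7+#8: length 5+9+8+7=29, value 51+62+67+44=224
- #1+#2+#5+#7: length 3+5+9+8=25, value 42+51+62+67=222
Best: 228 score.

228 score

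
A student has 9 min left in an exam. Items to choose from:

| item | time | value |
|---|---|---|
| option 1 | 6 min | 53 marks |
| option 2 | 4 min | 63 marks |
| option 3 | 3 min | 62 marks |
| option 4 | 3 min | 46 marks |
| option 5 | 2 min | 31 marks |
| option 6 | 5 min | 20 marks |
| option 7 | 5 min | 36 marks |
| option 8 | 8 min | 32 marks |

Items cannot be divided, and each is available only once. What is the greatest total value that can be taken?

This is a 0/1 knapsack; check combinations near the capacity.
- option 2+option 3+option 5: time 4+3+2=9, value 63+62+31=156
- option 2+option 4+option 5: time 4+3+2=9, value 63+46+31=140
- option 3+option 4+option 5: time 3+3+2=8, value 62+46+31=139
- option 2+option 3: time 4+3=7, value 63+62=125
- option 1+option 3: time 6+3=9, value 53+62=115
Best: 156 marks.

156 marks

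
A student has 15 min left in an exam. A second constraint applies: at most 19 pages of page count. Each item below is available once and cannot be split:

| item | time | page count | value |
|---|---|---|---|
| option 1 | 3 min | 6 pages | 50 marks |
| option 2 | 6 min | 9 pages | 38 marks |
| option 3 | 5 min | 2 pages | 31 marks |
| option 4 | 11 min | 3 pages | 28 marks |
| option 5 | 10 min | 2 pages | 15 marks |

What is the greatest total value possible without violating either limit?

Feasible sets respecting both limits:
- option 1+option 2+option 3: time 14, page count 17, value 119
- option 1+option 2: time 9, page count 15, value 88
- option 1+option 3: time 8, page count 8, value 81
- option 1+option 4: time 14, page count 9, value 78
Best: 119 marks.

119 marks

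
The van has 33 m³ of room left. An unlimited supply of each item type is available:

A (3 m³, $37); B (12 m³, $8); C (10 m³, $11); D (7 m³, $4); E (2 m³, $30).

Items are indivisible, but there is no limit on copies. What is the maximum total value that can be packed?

$487

Best value-per-unit is E at 30/2; filling with it alone gives 16×30 = 480.
Optimal mix: 1×A + 15×E → volume 33, value 487.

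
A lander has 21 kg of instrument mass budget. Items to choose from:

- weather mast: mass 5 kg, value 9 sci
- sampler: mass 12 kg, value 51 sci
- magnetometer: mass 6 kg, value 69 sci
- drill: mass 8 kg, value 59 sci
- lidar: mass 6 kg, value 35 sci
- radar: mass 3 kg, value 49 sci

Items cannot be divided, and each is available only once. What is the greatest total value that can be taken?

177 sci

Check high-value combinations within 21 kg:
- magnetometer+drill+radar: mass 6+8+3=17, value 69+59+49=177
- sampler+magnetometer+radar: mass 12+6+3=21, value 51+69+49=169
- magnetometer+drill+lidar: mass 6+8+6=20, value 69+59+35=163
Best: 177 sci.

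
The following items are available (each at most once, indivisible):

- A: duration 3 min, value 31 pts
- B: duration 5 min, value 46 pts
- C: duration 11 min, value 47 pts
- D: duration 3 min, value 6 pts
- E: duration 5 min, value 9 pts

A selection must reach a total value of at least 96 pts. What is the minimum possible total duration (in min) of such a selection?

19

Subsets with value ≥ 96, sorted by total duration:
- A+B+C: duration 19, value 124
- B+C+D: duration 19, value 99
- B+C+E: duration 21, value 102
- A+B+C+D: duration 22, value 130
Minimum duration: 19 min.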